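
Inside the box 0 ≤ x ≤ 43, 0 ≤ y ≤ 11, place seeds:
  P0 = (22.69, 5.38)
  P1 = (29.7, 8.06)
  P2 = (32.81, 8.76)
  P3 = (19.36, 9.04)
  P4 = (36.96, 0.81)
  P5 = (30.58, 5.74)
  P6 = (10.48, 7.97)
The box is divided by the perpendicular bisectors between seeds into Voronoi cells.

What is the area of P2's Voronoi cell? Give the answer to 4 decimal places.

Area of P2's cell: 51.2008

1. box [0,43]×[0,11]: [(0, 0) (43, 0) (43, 11) (0, 11)]
2. ⊥bis P2·P0 via (27.75,7.07): [(30.1113, 0) (43, 0) (43, 11) (26.4374, 11)]  |A|=161.982
3. ⊥bis P2·P1 via (31.255,8.41): [(33.1479, 0) (43, 0) (43, 11) (30.672, 11)]  |A|=121.9902
4. ⊥bis P2·P3 via (26.085,8.9): [(33.1479, 0) (43, 0) (43, 11) (30.672, 11)]  |A|=121.9902
5. ⊥bis P2·P4 via (34.885,4.785): [(32.3668, 3.4705) (43, 9.0211) (43, 11) (30.672, 11)]  |A|=56.9328
6. ⊥bis P2·P5 via (31.695,7.25): [(31.4804, 7.4084) (34.9719, 4.8303) (43, 9.0211) (43, 11) (30.672, 11)]  |A|=51.2008
7. ⊥bis P2·P6 via (21.645,8.365): [(31.4804, 7.4084) (34.9719, 4.8303) (43, 9.0211) (43, 11) (30.672, 11)]  |A|=51.2008
8. canonical 5-gon: [(31.4804, 7.4084) (34.9719, 4.8303) (43, 9.0211) (43, 11) (30.672, 11)]
9. shoelace: 51.2008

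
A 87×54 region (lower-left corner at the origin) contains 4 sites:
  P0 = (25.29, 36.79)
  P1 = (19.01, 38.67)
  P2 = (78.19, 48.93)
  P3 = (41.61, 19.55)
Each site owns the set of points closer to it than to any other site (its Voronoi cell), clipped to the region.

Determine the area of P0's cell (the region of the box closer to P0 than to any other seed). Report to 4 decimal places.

1. box [0,87]×[0,54]: [(0, 0) (87, 0) (87, 54) (0, 54)]
2. ⊥bis P0·P1 via (22.15,37.73): [(10.855, 0) (87, 0) (87, 54) (27.0206, 54)]  |A|=3675.3569
3. ⊥bis P0·P2 via (51.74,42.86): [(10.855, 0) (61.5759, 0) (49.1835, 54) (27.0206, 54)]  |A|=1967.861
4. ⊥bis P0·P3 via (33.45,28.17): [(13.6877, 9.4623) (51.2453, 45.0157) (49.1835, 54) (27.0206, 54)]  |A|=698.9085
5. canonical 4-gon: [(13.6877, 9.4623) (51.2453, 45.0157) (49.1835, 54) (27.0206, 54)]
6. shoelace: 698.9085

Area of P0's cell: 698.9085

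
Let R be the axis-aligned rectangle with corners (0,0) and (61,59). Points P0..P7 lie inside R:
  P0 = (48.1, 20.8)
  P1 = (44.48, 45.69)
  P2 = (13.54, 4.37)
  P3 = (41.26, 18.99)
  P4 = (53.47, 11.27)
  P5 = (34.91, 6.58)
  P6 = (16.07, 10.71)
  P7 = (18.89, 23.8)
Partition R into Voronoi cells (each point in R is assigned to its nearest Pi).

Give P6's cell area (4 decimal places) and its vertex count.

1. box [0,61]×[0,59]: [(0, 0) (61, 0) (61, 59) (0, 59)]
2. ⊥bis P6·P0 via (32.085,15.755): [(0, 0) (37.0481, 0) (18.4621, 59) (0, 59)]  |A|=1637.5502
3. ⊥bis P6·P1 via (30.275,28.2): [(0, 52.7887) (0, 0) (37.0481, 0) (27.439, 30.5033)]  |A|=1289.2802
4. ⊥bis P6·P2 via (14.805,7.54): [(0, 52.7887) (0, 13.448) (33.6997, 0) (37.0481, 0) (27.439, 30.5033)]  |A|=1062.6836
5. ⊥bis P6·P3 via (28.665,14.85): [(22.0924, 34.8458) (0, 52.7887) (0, 13.448) (33.5231, 0.0705)]  |A|=940.9941
6. ⊥bis P6·P4 via (34.77,10.99): [(22.0924, 34.8458) (0, 52.7887) (0, 13.448) (33.5231, 0.0705)]  |A|=940.9941
7. ⊥bis P6·P5 via (25.49,8.645): [(27.5763, 18.1621) (22.0924, 34.8458) (0, 52.7887) (0, 13.448) (24.4077, 3.708)]  |A|=869.3542
8. ⊥bis P6·P7 via (17.48,17.255): [(26.9311, 15.2189) (0, 21.0207) (0, 13.448) (24.4077, 3.708)]  |A|=254.7381
9. canonical 4-gon: [(26.9311, 15.2189) (0, 21.0207) (0, 13.448) (24.4077, 3.708)]
10. shoelace: 254.7381

Area of P6's cell: 254.7381 (4 vertices)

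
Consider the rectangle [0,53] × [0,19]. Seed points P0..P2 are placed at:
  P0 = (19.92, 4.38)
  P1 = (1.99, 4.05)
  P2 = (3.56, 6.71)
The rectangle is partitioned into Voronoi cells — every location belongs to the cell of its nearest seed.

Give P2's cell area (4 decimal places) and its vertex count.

1. box [0,53]×[0,19]: [(0, 0) (53, 0) (53, 19) (0, 19)]
2. ⊥bis P2·P0 via (11.74,5.545): [(0, 0) (10.9503, 0) (13.6563, 19) (0, 19)]  |A|=233.7622
3. ⊥bis P2·P1 via (2.775,5.38): [(0, 7.0179) (11.0232, 0.5117) (13.6563, 19) (0, 19)]  |A|=192.2808
4. canonical 4-gon: [(0, 7.0179) (11.0232, 0.5117) (13.6563, 19) (0, 19)]
5. shoelace: 192.2808

Area of P2's cell: 192.2808 (4 vertices)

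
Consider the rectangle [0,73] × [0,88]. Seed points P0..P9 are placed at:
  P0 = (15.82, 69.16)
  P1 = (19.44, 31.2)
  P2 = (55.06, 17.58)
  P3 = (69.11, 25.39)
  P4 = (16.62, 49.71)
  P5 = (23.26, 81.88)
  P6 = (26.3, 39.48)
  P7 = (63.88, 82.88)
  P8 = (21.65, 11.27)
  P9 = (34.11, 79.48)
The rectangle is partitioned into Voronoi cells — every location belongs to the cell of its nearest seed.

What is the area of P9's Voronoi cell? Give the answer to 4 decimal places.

1. box [0,73]×[0,88]: [(0, 0) (73, 0) (73, 88) (0, 88)]
2. ⊥bis P9·P0 via (24.965,74.32): [(66.8995, 0) (73, 0) (73, 88) (17.2462, 88)]  |A|=2721.59
3. ⊥bis P9·P1 via (26.775,55.34): [(37.5158, 52.0764) (73, 41.2944) (73, 88) (17.2462, 88)]  |A|=1830.095
4. ⊥bis P9·P2 via (44.585,48.53): [(37.5158, 52.0764) (46.7621, 49.2669) (73, 58.147) (73, 88) (17.2462, 88)]  |A|=1609.0068
5. ⊥bis P9·P3 via (51.61,52.435): [(37.5158, 52.0764) (46.7293, 49.2768) (73, 66.2758) (73, 88) (17.2462, 88)]  |A|=1501.9553
6. ⊥bis P9·P4 via (25.365,64.595): [(32.9749, 60.1241) (48.9702, 50.7269) (73, 66.2758) (73, 88) (17.2462, 88)]  |A|=1449.1117
7. ⊥bis P9·P5 via (28.685,80.68): [(26.6267, 71.3749) (32.9749, 60.1241) (48.9702, 50.7269) (73, 66.2758) (73, 88) (30.3042, 88)]  |A|=1340.5665
8. ⊥bis P9·P6 via (30.205,59.48): [(26.6267, 71.3749) (32.9749, 60.1241) (35.9958, 58.3493) (55.0121, 54.6364) (73, 66.2758) (73, 88) (30.3042, 88)]  |A|=1292.1772
9. ⊥bis P9·P7 via (48.995,81.18): [(26.6267, 71.3749) (32.9749, 60.1241) (35.9958, 58.3493) (51.9584, 55.2326) (48.2161, 88) (30.3042, 88)]  |A|=634.4361
10. ⊥bis P9·P8 via (27.88,45.375): [(26.6267, 71.3749) (32.9749, 60.1241) (35.9958, 58.3493) (51.9584, 55.2326) (48.2161, 88) (30.3042, 88)]  |A|=634.4361
11. canonical 6-gon: [(26.6267, 71.3749) (32.9749, 60.1241) (35.9958, 58.3493) (51.9584, 55.2326) (48.2161, 88) (30.3042, 88)]
12. shoelace: 634.4361

Area of P9's cell: 634.4361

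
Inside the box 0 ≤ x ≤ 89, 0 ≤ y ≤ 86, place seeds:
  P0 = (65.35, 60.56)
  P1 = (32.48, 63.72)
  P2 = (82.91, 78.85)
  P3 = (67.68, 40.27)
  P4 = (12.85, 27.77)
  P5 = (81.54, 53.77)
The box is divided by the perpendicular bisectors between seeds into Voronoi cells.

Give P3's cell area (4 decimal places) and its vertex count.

Area of P3's cell: 2089.7216 (6 vertices)

1. box [0,89]×[0,86]: [(0, 0) (89, 0) (89, 86) (0, 86)]
2. ⊥bis P3·P0 via (66.515,50.415): [(0, 42.7768) (0, 0) (89, 0) (89, 52.9971)]  |A|=4261.935
3. ⊥bis P3·P1 via (50.08,51.995): [(47.5787, 48.2405) (15.4413, 0) (89, 0) (89, 52.9971)]  |A|=2871.8553
4. ⊥bis P3·P2 via (75.295,59.56): [(47.5787, 48.2405) (15.4413, 0) (89, 0) (89, 52.9971)]  |A|=2871.8553
5. ⊥bis P3·P4 via (40.265,34.02): [(47.5787, 48.2405) (39.7143, 36.4354) (48.0208, 0) (89, 0) (89, 52.9971)]  |A|=2278.3309
6. ⊥bis P3·P5 via (74.61,47.02): [(70.8215, 50.9095) (47.5787, 48.2405) (39.7143, 36.4354) (48.0208, 0) (89, 0) (89, 32.2463)]  |A|=2089.7216
7. canonical 6-gon: [(70.8215, 50.9095) (47.5787, 48.2405) (39.7143, 36.4354) (48.0208, 0) (89, 0) (89, 32.2463)]
8. shoelace: 2089.7216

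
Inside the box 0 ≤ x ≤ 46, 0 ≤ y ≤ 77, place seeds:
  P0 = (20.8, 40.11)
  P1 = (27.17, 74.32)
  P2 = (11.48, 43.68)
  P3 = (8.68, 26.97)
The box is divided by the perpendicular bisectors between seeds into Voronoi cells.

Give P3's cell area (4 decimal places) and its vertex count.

1. box [0,46]×[0,77]: [(0, 0) (46, 0) (46, 77) (0, 77)]
2. ⊥bis P3·P0 via (14.74,33.54): [(0, 47.1358) (0, 0) (46, 0) (46, 4.7066)]  |A|=1192.3746
3. ⊥bis P3·P1 via (17.925,50.645): [(0, 47.1358) (0, 0) (46, 0) (46, 4.7066)]  |A|=1192.3746
4. ⊥bis P3·P2 via (10.08,35.325): [(13.4097, 34.7671) (0, 37.014) (0, 0) (46, 0) (46, 4.7066)]  |A|=1124.51
5. canonical 5-gon: [(13.4097, 34.7671) (0, 37.014) (0, 0) (46, 0) (46, 4.7066)]
6. shoelace: 1124.51

Area of P3's cell: 1124.5100 (5 vertices)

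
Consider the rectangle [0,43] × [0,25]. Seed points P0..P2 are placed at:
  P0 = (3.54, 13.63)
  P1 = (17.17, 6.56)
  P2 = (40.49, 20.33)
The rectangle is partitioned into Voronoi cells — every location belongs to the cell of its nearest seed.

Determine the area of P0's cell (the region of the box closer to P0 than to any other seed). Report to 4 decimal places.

1. box [0,43]×[0,25]: [(0, 0) (43, 0) (43, 25) (0, 25)]
2. ⊥bis P0·P1 via (10.355,10.095): [(0, 0) (5.1186, 0) (18.0864, 25) (0, 25)]  |A|=290.0624
3. ⊥bis P0·P2 via (22.015,16.98): [(0, 0) (5.1186, 0) (18.0864, 25) (0, 25)]  |A|=290.0624
4. canonical 4-gon: [(0, 0) (5.1186, 0) (18.0864, 25) (0, 25)]
5. shoelace: 290.0624

Area of P0's cell: 290.0624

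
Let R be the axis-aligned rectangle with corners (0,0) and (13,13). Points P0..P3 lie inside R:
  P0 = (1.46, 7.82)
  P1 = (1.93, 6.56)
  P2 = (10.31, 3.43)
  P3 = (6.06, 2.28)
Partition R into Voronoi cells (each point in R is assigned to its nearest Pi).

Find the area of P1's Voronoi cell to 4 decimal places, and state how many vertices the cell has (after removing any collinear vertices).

Area of P1's cell: 28.1633 (4 vertices)

1. box [0,13]×[0,13]: [(0, 0) (13, 0) (13, 13) (0, 13)]
2. ⊥bis P1·P0 via (1.695,7.19): [(0, 6.5577) (0, 0) (13, 0) (13, 11.4069)]  |A|=116.7704
3. ⊥bis P1·P2 via (6.12,4.995): [(7.7889, 9.4631) (0, 6.5577) (0, 0) (4.2543, 0)]  |A|=45.6683
4. ⊥bis P1·P3 via (3.995,4.42): [(6.9817, 7.302) (7.7889, 9.4631) (0, 6.5577) (0, 0.565)]  |A|=28.1633
5. canonical 4-gon: [(6.9817, 7.302) (7.7889, 9.4631) (0, 6.5577) (0, 0.565)]
6. shoelace: 28.1633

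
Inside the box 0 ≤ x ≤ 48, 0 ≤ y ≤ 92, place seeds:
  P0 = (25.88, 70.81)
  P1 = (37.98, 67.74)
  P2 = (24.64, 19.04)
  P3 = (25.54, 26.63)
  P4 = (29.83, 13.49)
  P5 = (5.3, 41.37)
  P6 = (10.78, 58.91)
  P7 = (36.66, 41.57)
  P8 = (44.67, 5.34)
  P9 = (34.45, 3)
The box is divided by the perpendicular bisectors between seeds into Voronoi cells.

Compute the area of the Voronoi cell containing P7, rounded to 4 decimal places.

Area of P7's cell: 591.5733

1. box [0,48]×[0,92]: [(0, 0) (48, 0) (48, 92) (0, 92)]
2. ⊥bis P7·P0 via (31.27,56.19): [(0, 44.6616) (0, 0) (48, 0) (48, 62.3579)]  |A|=2568.4679
3. ⊥bis P7·P1 via (37.32,54.655): [(28.3356, 55.1082) (0, 44.6616) (0, 0) (48, 0) (48, 54.1163)]  |A|=2487.4349
4. ⊥bis P7·P2 via (30.65,30.305): [(28.3356, 55.1082) (2.2119, 45.4771) (48, 21.0486) (48, 54.1163)]  |A|=864.7051
5. ⊥bis P7·P3 via (31.1,34.1): [(28.3356, 55.1082) (11.3088, 48.8308) (48, 21.5212) (48, 54.1163)]  |A|=668.1425
6. ⊥bis P7·P4 via (33.245,27.53): [(28.3356, 55.1082) (11.3088, 48.8308) (43.1705, 25.1158) (48, 23.9411) (48, 54.1163)]  |A|=662.299
7. ⊥bis P7·P5 via (20.98,41.47): [(28.3356, 55.1082) (20.9105, 52.3707) (20.979, 41.6332) (43.1705, 25.1158) (48, 23.9411) (48, 54.1163)]  |A|=610.6284
8. ⊥bis P7·P6 via (23.72,50.24): [(28.3356, 55.1082) (26.5376, 54.4453) (20.9504, 46.1064) (20.979, 41.6332) (43.1705, 25.1158) (48, 23.9411) (48, 54.1163)]  |A|=592.9619
9. ⊥bis P7·P8 via (40.665,23.455): [(28.3356, 55.1082) (26.5376, 54.4453) (20.9504, 46.1064) (20.979, 41.6332) (43.1705, 25.1158) (45.5543, 24.536) (48, 25.0767) (48, 54.1163)]  |A|=591.5733
10. ⊥bis P7·P9 via (35.555,22.285): [(28.3356, 55.1082) (26.5376, 54.4453) (20.9504, 46.1064) (20.979, 41.6332) (43.1705, 25.1158) (45.5543, 24.536) (48, 25.0767) (48, 54.1163)]  |A|=591.5733
11. canonical 8-gon: [(28.3356, 55.1082) (26.5376, 54.4453) (20.9504, 46.1064) (20.979, 41.6332) (43.1705, 25.1158) (45.5543, 24.536) (48, 25.0767) (48, 54.1163)]
12. shoelace: 591.5733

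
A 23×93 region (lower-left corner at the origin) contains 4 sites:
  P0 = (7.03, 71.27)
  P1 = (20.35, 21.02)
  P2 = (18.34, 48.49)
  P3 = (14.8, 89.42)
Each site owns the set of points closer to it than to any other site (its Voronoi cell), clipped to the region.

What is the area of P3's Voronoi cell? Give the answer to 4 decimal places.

Area of P3's cell: 296.8251

1. box [0,23]×[0,93]: [(0, 0) (23, 0) (23, 93) (0, 93)]
2. ⊥bis P3·P0 via (10.915,80.345): [(0, 85.0177) (23, 75.1714) (23, 93) (0, 93)]  |A|=296.8251
3. ⊥bis P3·P1 via (17.575,55.22): [(0, 85.0177) (23, 75.1714) (23, 93) (0, 93)]  |A|=296.8251
4. ⊥bis P3·P2 via (16.57,68.955): [(0, 85.0177) (23, 75.1714) (23, 93) (0, 93)]  |A|=296.8251
5. canonical 4-gon: [(0, 85.0177) (23, 75.1714) (23, 93) (0, 93)]
6. shoelace: 296.8251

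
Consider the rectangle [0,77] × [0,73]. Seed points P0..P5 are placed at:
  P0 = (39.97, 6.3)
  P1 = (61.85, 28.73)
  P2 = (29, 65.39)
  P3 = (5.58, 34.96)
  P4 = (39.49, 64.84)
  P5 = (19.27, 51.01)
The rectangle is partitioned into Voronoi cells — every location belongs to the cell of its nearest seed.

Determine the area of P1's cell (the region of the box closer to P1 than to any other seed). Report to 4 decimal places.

1. box [0,77]×[0,73]: [(0, 0) (77, 0) (77, 73) (0, 73)]
2. ⊥bis P1·P0 via (50.91,17.515): [(0, 67.1766) (68.8653, 0) (77, 0) (77, 73) (0, 73)]  |A|=3307.9307
3. ⊥bis P1·P2 via (45.425,47.06): [(32.4975, 35.476) (68.8653, 0) (77, 0) (77, 73) (74.3736, 73)]  |A|=1817.9125
4. ⊥bis P1·P3 via (33.715,31.845): [(34.2954, 37.0871) (33.9592, 34.0502) (68.8653, 0) (77, 0) (77, 73) (74.3736, 73)]  |A|=1815.4534
5. ⊥bis P1·P4 via (50.67,46.785): [(34.2429, 36.613) (33.9592, 34.0502) (68.8653, 0) (77, 0) (77, 63.089)]  |A|=1547.2306
6. ⊥bis P1·P5 via (40.56,39.87): [(41.0668, 40.8385) (36.3132, 31.7539) (68.8653, 0) (77, 0) (77, 63.089)]  |A|=1522.935
7. canonical 5-gon: [(41.0668, 40.8385) (36.3132, 31.7539) (68.8653, 0) (77, 0) (77, 63.089)]
8. shoelace: 1522.935

Area of P1's cell: 1522.9350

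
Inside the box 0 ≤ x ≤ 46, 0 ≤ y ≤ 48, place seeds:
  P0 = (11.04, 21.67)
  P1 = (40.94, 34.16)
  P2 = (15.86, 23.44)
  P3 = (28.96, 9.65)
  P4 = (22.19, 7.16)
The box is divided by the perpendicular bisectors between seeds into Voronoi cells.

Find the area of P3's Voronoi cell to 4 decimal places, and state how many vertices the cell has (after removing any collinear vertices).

Area of P3's cell: 426.2728 (5 vertices)

1. box [0,46]×[0,48]: [(0, 0) (46, 0) (46, 48) (0, 48)]
2. ⊥bis P3·P0 via (20,15.66): [(9.4959, 0) (46, 0) (46, 48) (41.6923, 48)]  |A|=979.4818
3. ⊥bis P3·P1 via (34.95,21.905): [(26.8459, 25.8661) (9.4959, 0) (46, 0) (46, 16.504)]  |A|=630.1697
4. ⊥bis P3·P2 via (22.41,16.545): [(30.3956, 24.1311) (17.4035, 11.789) (9.4959, 0) (46, 0) (46, 16.504)]  |A|=596.9927
5. ⊥bis P3·P4 via (25.575,8.405): [(30.3956, 24.1311) (22.5368, 16.6655) (28.6664, 0) (46, 0) (46, 16.504)]  |A|=426.2728
6. canonical 5-gon: [(30.3956, 24.1311) (22.5368, 16.6655) (28.6664, 0) (46, 0) (46, 16.504)]
7. shoelace: 426.2728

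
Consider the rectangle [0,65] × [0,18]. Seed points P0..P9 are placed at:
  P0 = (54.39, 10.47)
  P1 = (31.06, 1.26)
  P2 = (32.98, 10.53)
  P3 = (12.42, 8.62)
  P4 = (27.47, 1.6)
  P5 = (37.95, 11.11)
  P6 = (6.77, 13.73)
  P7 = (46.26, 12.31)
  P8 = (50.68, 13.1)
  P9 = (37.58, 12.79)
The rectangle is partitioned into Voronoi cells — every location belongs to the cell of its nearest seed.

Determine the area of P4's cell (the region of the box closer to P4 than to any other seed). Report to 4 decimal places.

1. box [0,65]×[0,18]: [(0, 0) (65, 0) (65, 18) (0, 18)]
2. ⊥bis P4·P0 via (40.93,6.035): [(0, 0) (42.9185, 0) (36.9876, 18) (0, 18)]  |A|=719.1549
3. ⊥bis P4·P1 via (29.265,1.43): [(0, 0) (29.1296, 0) (30.8343, 18) (0, 18)]  |A|=539.6748
4. ⊥bis P4·P2 via (30.225,6.065): [(0, 0) (29.1296, 0) (29.7327, 6.3687) (10.8821, 18) (0, 18)]  |A|=423.64
5. ⊥bis P4·P3 via (19.945,5.11): [(17.5615, 0) (29.1296, 0) (29.7327, 6.3687) (22.5883, 10.777)]  |A|=86.4145
6. ⊥bis P4·P5 via (32.71,6.355): [(17.5615, 0) (29.1296, 0) (29.7327, 6.3687) (22.5883, 10.777)]  |A|=86.4145
7. ⊥bis P4·P6 via (17.12,7.665): [(17.5615, 0) (29.1296, 0) (29.7327, 6.3687) (22.5883, 10.777)]  |A|=86.4145
8. ⊥bis P4·P7 via (36.865,6.955): [(17.5615, 0) (29.1296, 0) (29.7327, 6.3687) (22.5883, 10.777)]  |A|=86.4145
9. ⊥bis P4·P8 via (39.075,7.35): [(17.5615, 0) (29.1296, 0) (29.7327, 6.3687) (22.5883, 10.777)]  |A|=86.4145
10. ⊥bis P4·P9 via (32.525,7.195): [(17.5615, 0) (29.1296, 0) (29.7327, 6.3687) (22.5883, 10.777)]  |A|=86.4145
11. canonical 4-gon: [(17.5615, 0) (29.1296, 0) (29.7327, 6.3687) (22.5883, 10.777)]
12. shoelace: 86.4145

Area of P4's cell: 86.4145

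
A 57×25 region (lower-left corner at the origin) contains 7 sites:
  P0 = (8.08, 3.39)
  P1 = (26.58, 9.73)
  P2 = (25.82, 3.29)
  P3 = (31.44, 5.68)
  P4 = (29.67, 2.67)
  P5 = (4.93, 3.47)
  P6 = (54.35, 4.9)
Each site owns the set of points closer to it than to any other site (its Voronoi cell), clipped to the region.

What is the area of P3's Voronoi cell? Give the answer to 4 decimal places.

1. box [0,57]×[0,25]: [(0, 0) (57, 0) (57, 25) (0, 25)]
2. ⊥bis P3·P0 via (19.76,4.535): [(20.2046, 0) (57, 0) (57, 25) (17.7538, 25)]  |A|=950.5204
3. ⊥bis P3·P1 via (29.01,7.705): [(22.5892, 0) (57, 0) (57, 25) (43.4225, 25)]  |A|=599.8542
4. ⊥bis P3·P2 via (28.63,4.485): [(27.8517, 6.3151) (30.5373, 0) (57, 0) (57, 25) (43.4225, 25)]  |A|=574.7576
5. ⊥bis P3·P4 via (30.555,4.175): [(27.8517, 6.3151) (28.1639, 5.5811) (37.6549, 0) (57, 0) (57, 25) (43.4225, 25)]  |A|=554.8958
6. ⊥bis P3·P5 via (18.185,4.575): [(27.8517, 6.3151) (28.1639, 5.5811) (37.6549, 0) (57, 0) (57, 25) (43.4225, 25)]  |A|=554.8958
7. ⊥bis P3·P6 via (42.895,5.29): [(27.8517, 6.3151) (28.1639, 5.5811) (37.6549, 0) (42.7149, 0) (43.5661, 25) (43.4225, 25)]  |A|=208.4076
8. canonical 6-gon: [(27.8517, 6.3151) (28.1639, 5.5811) (37.6549, 0) (42.7149, 0) (43.5661, 25) (43.4225, 25)]
9. shoelace: 208.4076

Area of P3's cell: 208.4076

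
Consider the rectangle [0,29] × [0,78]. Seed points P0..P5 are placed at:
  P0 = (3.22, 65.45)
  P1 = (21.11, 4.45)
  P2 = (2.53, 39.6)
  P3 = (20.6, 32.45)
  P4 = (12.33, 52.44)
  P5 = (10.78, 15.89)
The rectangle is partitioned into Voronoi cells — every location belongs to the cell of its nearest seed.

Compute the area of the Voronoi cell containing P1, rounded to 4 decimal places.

1. box [0,29]×[0,78]: [(0, 0) (29, 0) (29, 78) (0, 78)]
2. ⊥bis P1·P0 via (12.165,34.95): [(0, 31.3823) (0, 0) (29, 0) (29, 39.8873)]  |A|=1033.4094
3. ⊥bis P1·P2 via (11.82,22.025): [(0, 15.777) (0, 0) (29, 0) (29, 31.1062)]  |A|=679.8072
4. ⊥bis P1·P3 via (20.855,18.45): [(4.4929, 18.152) (0, 15.777) (0, 0) (29, 0) (29, 18.5984)]  |A|=526.5418
5. ⊥bis P1·P4 via (16.72,28.445): [(4.4929, 18.152) (0, 15.777) (0, 0) (29, 0) (29, 18.5984)]  |A|=526.5418
6. ⊥bis P1·P5 via (15.945,10.17): [(25.2024, 18.5292) (4.6822, 0) (29, 0) (29, 18.5984)]  |A|=260.609
7. canonical 4-gon: [(25.2024, 18.5292) (4.6822, 0) (29, 0) (29, 18.5984)]
8. shoelace: 260.609

Area of P1's cell: 260.6090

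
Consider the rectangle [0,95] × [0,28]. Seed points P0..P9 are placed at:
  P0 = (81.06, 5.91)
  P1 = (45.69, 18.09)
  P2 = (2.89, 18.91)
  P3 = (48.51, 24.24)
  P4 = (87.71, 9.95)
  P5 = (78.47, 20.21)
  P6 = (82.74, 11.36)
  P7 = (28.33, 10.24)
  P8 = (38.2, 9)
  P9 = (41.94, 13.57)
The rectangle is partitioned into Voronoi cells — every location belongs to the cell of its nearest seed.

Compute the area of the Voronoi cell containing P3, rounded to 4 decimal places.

1. box [0,95]×[0,28]: [(0, 0) (95, 0) (95, 28) (0, 28)]
2. ⊥bis P3·P0 via (64.785,15.075): [(0, 0) (56.2958, 0) (72.0635, 28) (0, 28)]  |A|=1797.0297
3. ⊥bis P3·P1 via (47.1,21.165): [(63.8813, 13.4702) (72.0635, 28) (32.1939, 28)]  |A|=289.6493
4. ⊥bis P3·P2 via (25.7,21.575): [(63.8813, 13.4702) (72.0635, 28) (32.1939, 28)]  |A|=289.6493
5. ⊥bis P3·P4 via (68.11,17.095): [(63.8813, 13.4702) (72.0635, 28) (32.1939, 28)]  |A|=289.6493
6. ⊥bis P3·P5 via (63.49,22.225): [(62.4035, 14.1478) (64.2668, 28) (32.1939, 28)]  |A|=222.1406
7. ⊥bis P3·P6 via (65.625,17.8): [(62.4035, 14.1478) (64.2668, 28) (32.1939, 28)]  |A|=222.1406
8. ⊥bis P3·P7 via (38.42,17.24): [(62.4035, 14.1478) (64.2668, 28) (32.1939, 28)]  |A|=222.1406
9. ⊥bis P3·P8 via (43.355,16.62): [(62.4035, 14.1478) (64.2668, 28) (32.1939, 28)]  |A|=222.1406
10. ⊥bis P3·P9 via (45.225,18.905): [(62.4035, 14.1478) (64.2668, 28) (32.1939, 28)]  |A|=222.1406
11. canonical 3-gon: [(62.4035, 14.1478) (64.2668, 28) (32.1939, 28)]
12. shoelace: 222.1406

Area of P3's cell: 222.1406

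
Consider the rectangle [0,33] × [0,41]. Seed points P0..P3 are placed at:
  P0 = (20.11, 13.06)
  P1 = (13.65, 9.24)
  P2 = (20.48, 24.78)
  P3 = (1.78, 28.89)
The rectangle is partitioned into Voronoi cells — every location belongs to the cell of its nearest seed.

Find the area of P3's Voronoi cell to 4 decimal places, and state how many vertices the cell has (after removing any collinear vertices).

1. box [0,33]×[0,41]: [(0, 0) (33, 0) (33, 41) (0, 41)]
2. ⊥bis P3·P0 via (10.945,20.975): [(0, 8.3015) (28.2388, 41) (0, 41)]  |A|=461.6839
3. ⊥bis P3·P1 via (7.715,19.065): [(0, 14.4046) (11.0193, 21.061) (28.2388, 41) (0, 41)]  |A|=428.0579
4. ⊥bis P3·P2 via (11.13,26.835): [(0, 14.4046) (9.6836, 20.2542) (14.2433, 41) (0, 41)]  |A|=276.5141
5. canonical 4-gon: [(0, 14.4046) (9.6836, 20.2542) (14.2433, 41) (0, 41)]
6. shoelace: 276.5141

Area of P3's cell: 276.5141 (4 vertices)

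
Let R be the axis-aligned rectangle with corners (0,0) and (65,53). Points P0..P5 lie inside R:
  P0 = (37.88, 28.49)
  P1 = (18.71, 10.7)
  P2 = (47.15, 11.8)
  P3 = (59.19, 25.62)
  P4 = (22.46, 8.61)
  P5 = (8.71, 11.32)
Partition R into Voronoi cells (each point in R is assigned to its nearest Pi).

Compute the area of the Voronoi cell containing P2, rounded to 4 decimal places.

1. box [0,65]×[0,53]: [(0, 0) (65, 0) (65, 53) (0, 53)]
2. ⊥bis P2·P0 via (42.515,20.145): [(6.2453, 0) (65, 0) (65, 32.6337)]  |A|=958.6907
3. ⊥bis P2·P1 via (32.93,11.25): [(32.7948, 14.7462) (33.3651, 0) (65, 0) (65, 32.6337)]  |A|=758.734
4. ⊥bis P2·P3 via (53.17,18.71): [(48.0159, 23.2003) (32.7948, 14.7462) (33.3651, 0) (65, 0) (65, 8.4037)]  |A|=552.9712
5. ⊥bis P2·P4 via (34.805,10.205): [(48.0159, 23.2003) (34.123, 15.4839) (36.1235, 0) (65, 0) (65, 8.4037)]  |A|=521.6128
6. ⊥bis P2·P5 via (27.93,11.56): [(48.0159, 23.2003) (34.123, 15.4839) (36.1235, 0) (65, 0) (65, 8.4037)]  |A|=521.6128
7. canonical 5-gon: [(48.0159, 23.2003) (34.123, 15.4839) (36.1235, 0) (65, 0) (65, 8.4037)]
8. shoelace: 521.6128

Area of P2's cell: 521.6128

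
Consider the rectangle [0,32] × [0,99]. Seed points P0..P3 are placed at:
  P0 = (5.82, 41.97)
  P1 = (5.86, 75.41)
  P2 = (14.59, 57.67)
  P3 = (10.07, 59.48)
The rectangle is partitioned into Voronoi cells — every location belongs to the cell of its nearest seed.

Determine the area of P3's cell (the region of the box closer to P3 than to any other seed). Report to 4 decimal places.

Area of P3's cell: 202.9615

1. box [0,32]×[0,99]: [(0, 0) (32, 0) (32, 99) (0, 99)]
2. ⊥bis P3·P0 via (7.945,50.725): [(0, 52.6534) (32, 44.8864) (32, 99) (0, 99)]  |A|=1607.3631
3. ⊥bis P3·P1 via (7.965,67.445): [(0, 65.34) (0, 52.6534) (32, 44.8864) (32, 73.797)]  |A|=665.5551
4. ⊥bis P3·P2 via (12.33,58.575): [(16.8189, 69.7849) (0, 65.34) (0, 52.6534) (9.0765, 50.4504)]  |A|=202.9615
5. canonical 4-gon: [(16.8189, 69.7849) (0, 65.34) (0, 52.6534) (9.0765, 50.4504)]
6. shoelace: 202.9615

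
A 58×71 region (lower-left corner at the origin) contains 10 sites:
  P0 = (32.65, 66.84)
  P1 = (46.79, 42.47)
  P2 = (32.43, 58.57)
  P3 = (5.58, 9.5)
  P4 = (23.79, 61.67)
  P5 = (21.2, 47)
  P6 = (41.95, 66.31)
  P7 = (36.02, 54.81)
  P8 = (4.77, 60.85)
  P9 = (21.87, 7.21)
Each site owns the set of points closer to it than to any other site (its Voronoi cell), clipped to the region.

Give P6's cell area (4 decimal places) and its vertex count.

1. box [0,58]×[0,71]: [(0, 0) (58, 0) (58, 71) (0, 71)]
2. ⊥bis P6·P0 via (37.3,66.575): [(33.5059, 0) (58, 0) (58, 71) (37.5522, 71)]  |A|=1595.4368
3. ⊥bis P6·P1 via (44.37,54.39): [(36.5147, 52.7952) (58, 57.1572) (58, 71) (37.5522, 71)]  |A|=334.8328
4. ⊥bis P6·P2 via (37.19,62.44): [(37.0726, 62.5844) (43.8248, 54.2793) (58, 57.1572) (58, 71) (37.5522, 71)]  |A|=299.4666
5. ⊥bis P6·P3 via (23.765,37.905): [(37.0726, 62.5844) (43.8248, 54.2793) (58, 57.1572) (58, 71) (37.5522, 71)]  |A|=299.4666
6. ⊥bis P6·P4 via (32.87,63.99): [(37.0726, 62.5844) (43.8248, 54.2793) (58, 57.1572) (58, 71) (37.5522, 71)]  |A|=299.4666
7. ⊥bis P6·P5 via (31.575,56.655): [(37.0726, 62.5844) (43.8248, 54.2793) (58, 57.1572) (58, 71) (37.5522, 71)]  |A|=299.4666
8. ⊥bis P6·P7 via (38.985,60.56): [(37.0726, 62.5844) (38.5261, 60.7966) (49.0915, 55.3486) (58, 57.1572) (58, 71) (37.5522, 71)]  |A|=279.4715
9. ⊥bis P6·P8 via (23.36,63.58): [(37.0726, 62.5844) (38.5261, 60.7966) (49.0915, 55.3486) (58, 57.1572) (58, 71) (37.5522, 71)]  |A|=279.4715
10. ⊥bis P6·P9 via (31.91,36.76): [(37.0726, 62.5844) (38.5261, 60.7966) (49.0915, 55.3486) (58, 57.1572) (58, 71) (37.5522, 71)]  |A|=279.4715
11. canonical 6-gon: [(37.0726, 62.5844) (38.5261, 60.7966) (49.0915, 55.3486) (58, 57.1572) (58, 71) (37.5522, 71)]
12. shoelace: 279.4715

Area of P6's cell: 279.4715 (6 vertices)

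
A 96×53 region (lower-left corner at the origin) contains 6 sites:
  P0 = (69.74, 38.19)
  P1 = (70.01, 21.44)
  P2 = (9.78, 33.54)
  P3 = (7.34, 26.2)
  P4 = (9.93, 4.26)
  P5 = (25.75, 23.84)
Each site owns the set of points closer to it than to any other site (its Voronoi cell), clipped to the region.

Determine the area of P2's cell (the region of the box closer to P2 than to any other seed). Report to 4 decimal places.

1. box [0,96]×[0,53]: [(0, 0) (96, 0) (96, 53) (0, 53)]
2. ⊥bis P2·P0 via (39.76,35.865): [(0, 0) (42.5414, 0) (38.4312, 53) (0, 53)]  |A|=2145.7724
3. ⊥bis P2·P1 via (39.895,27.49): [(0, 0) (34.3724, 0) (40.2662, 29.3377) (38.4312, 53) (0, 53)]  |A|=2025.9419
4. ⊥bis P2·P3 via (8.56,29.87): [(0, 32.7156) (38.3816, 19.9566) (40.2662, 29.3377) (38.4312, 53) (0, 53)]  |A|=1055.1278
5. ⊥bis P2·P4 via (9.855,18.9): [(0, 32.7156) (38.3816, 19.9566) (40.2662, 29.3377) (38.4312, 53) (0, 53)]  |A|=1055.1278
6. ⊥bis P2·P5 via (17.765,28.69): [(0, 32.7156) (16.815, 27.1258) (32.5306, 53) (0, 53)]  |A|=591.3921
7. canonical 4-gon: [(0, 32.7156) (16.815, 27.1258) (32.5306, 53) (0, 53)]
8. shoelace: 591.3921

Area of P2's cell: 591.3921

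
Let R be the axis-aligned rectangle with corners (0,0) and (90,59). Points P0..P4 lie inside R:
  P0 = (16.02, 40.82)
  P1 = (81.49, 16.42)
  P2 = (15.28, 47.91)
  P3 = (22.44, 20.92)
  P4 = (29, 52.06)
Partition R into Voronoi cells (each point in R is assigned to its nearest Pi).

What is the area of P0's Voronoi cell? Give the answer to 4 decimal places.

1. box [0,90]×[0,59]: [(0, 0) (90, 0) (90, 59) (0, 59)]
2. ⊥bis P0·P1 via (48.755,28.62): [(0, 0) (38.0886, 0) (60.0773, 59) (0, 59)]  |A|=2895.8951
3. ⊥bis P0·P2 via (15.65,44.365): [(0, 42.7316) (0, 0) (38.0886, 0) (56.2003, 48.5973)]  |A|=2126.2673
4. ⊥bis P0·P3 via (19.23,30.87): [(0, 42.7316) (0, 24.6662) (53.7432, 42.0044) (56.2003, 48.5973)]  |A|=663.5027
5. ⊥bis P0·P4 via (22.51,46.44): [(23.5893, 45.1936) (0, 42.7316) (0, 24.6662) (32.3324, 35.097)]  |A|=421.8987
6. canonical 4-gon: [(23.5893, 45.1936) (0, 42.7316) (0, 24.6662) (32.3324, 35.097)]
7. shoelace: 421.8987

Area of P0's cell: 421.8987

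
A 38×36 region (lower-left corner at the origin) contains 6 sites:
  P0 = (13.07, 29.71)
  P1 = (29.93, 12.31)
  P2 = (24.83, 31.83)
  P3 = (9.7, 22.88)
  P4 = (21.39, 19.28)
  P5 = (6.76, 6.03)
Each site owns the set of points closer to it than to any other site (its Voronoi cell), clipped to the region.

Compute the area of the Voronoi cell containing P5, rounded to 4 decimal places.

1. box [0,38]×[0,36]: [(0, 0) (38, 0) (38, 36) (0, 36)]
2. ⊥bis P5·P0 via (9.915,17.87): [(0, 20.512) (0, 0) (38, 0) (38, 10.3862)]  |A|=587.0667
3. ⊥bis P5·P1 via (18.345,9.17): [(16.4596, 16.1261) (0, 20.512) (0, 0) (20.8304, 0)]  |A|=336.7667
4. ⊥bis P5·P2 via (15.795,18.93): [(16.4596, 16.1261) (0, 20.512) (0, 0) (20.8304, 0)]  |A|=336.7667
5. ⊥bis P5·P3 via (8.23,14.455): [(17.3435, 12.8649) (0, 15.891) (0, 0) (20.8304, 0)]  |A|=271.7933
6. ⊥bis P5·P4 via (14.075,12.655): [(18.8207, 7.4151) (13.2358, 13.5816) (0, 15.891) (0, 0) (20.8304, 0)]  |A|=261.1295
7. canonical 5-gon: [(18.8207, 7.4151) (13.2358, 13.5816) (0, 15.891) (0, 0) (20.8304, 0)]
8. shoelace: 261.1295

Area of P5's cell: 261.1295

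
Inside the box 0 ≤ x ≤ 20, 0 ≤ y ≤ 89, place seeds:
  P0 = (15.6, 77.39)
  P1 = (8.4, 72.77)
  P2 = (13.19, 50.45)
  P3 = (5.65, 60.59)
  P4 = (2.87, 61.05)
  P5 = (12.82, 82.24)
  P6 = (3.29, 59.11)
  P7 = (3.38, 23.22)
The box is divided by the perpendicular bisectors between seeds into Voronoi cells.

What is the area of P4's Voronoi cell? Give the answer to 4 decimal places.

1. box [0,20]×[0,89]: [(0, 0) (20, 0) (20, 89) (0, 89)]
2. ⊥bis P4·P0 via (9.235,69.22): [(0, 76.4147) (0, 0) (20, 0) (20, 60.8333)]  |A|=1372.4802
3. ⊥bis P4·P1 via (5.635,66.91): [(0, 69.5688) (0, 0) (20, 0) (20, 60.132)]  |A|=1297.0081
4. ⊥bis P4·P2 via (8.03,55.75): [(14.9691, 62.5058) (0, 69.5688) (0, 47.9321)]  |A|=161.9409
5. ⊥bis P4·P3 via (4.26,60.82): [(2.536, 50.4011) (5.2943, 67.0708) (0, 69.5688) (0, 47.9321)]  |A|=75.0077
6. ⊥bis P4·P5 via (7.845,71.645): [(2.536, 50.4011) (5.2943, 67.0708) (0, 69.5688) (0, 47.9321)]  |A|=75.0077
7. ⊥bis P4·P6 via (3.08,60.08): [(4.1768, 60.3175) (5.2943, 67.0708) (0, 69.5688) (0, 59.4132)]  |A|=40.482
8. ⊥bis P4·P7 via (3.125,42.135): [(4.1768, 60.3175) (5.2943, 67.0708) (0, 69.5688) (0, 59.4132)]  |A|=40.482
9. canonical 4-gon: [(4.1768, 60.3175) (5.2943, 67.0708) (0, 69.5688) (0, 59.4132)]
10. shoelace: 40.482

Area of P4's cell: 40.4820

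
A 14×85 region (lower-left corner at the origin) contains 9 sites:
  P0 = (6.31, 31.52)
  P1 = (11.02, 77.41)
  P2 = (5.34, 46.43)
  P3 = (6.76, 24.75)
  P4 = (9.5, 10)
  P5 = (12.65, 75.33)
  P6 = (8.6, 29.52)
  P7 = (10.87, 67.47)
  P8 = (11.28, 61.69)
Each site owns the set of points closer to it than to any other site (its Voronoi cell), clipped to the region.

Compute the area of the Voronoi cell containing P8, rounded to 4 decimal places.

1. box [0,14]×[0,85]: [(0, 0) (14, 0) (14, 85) (0, 85)]
2. ⊥bis P8·P0 via (8.795,46.605): [(0, 48.0538) (14, 45.7476) (14, 85) (0, 85)]  |A|=533.3903
3. ⊥bis P8·P1 via (11.15,69.55): [(0, 69.3656) (0, 48.0538) (14, 45.7476) (14, 69.5971)]  |A|=316.1293
4. ⊥bis P8·P2 via (8.31,54.06): [(0, 69.3656) (0, 57.2947) (14, 51.8452) (14, 69.5971)]  |A|=208.7602
5. ⊥bis P8·P3 via (9.02,43.22): [(0, 69.3656) (0, 57.2947) (14, 51.8452) (14, 69.5971)]  |A|=208.7602
6. ⊥bis P8·P4 via (10.39,35.845): [(0, 69.3656) (0, 57.2947) (14, 51.8452) (14, 69.5971)]  |A|=208.7602
7. ⊥bis P8·P5 via (11.965,68.51): [(2.9593, 69.4145) (0, 69.3656) (0, 57.2947) (14, 51.8452) (14, 68.3056)]  |A|=201.6305
8. ⊥bis P8·P6 via (9.94,45.605): [(2.9593, 69.4145) (0, 69.3656) (0, 57.2947) (14, 51.8452) (14, 68.3056)]  |A|=201.6305
9. ⊥bis P8·P7 via (11.075,64.58): [(0, 63.7944) (0, 57.2947) (14, 51.8452) (14, 64.7875)]  |A|=136.0943
10. canonical 4-gon: [(0, 63.7944) (0, 57.2947) (14, 51.8452) (14, 64.7875)]
11. shoelace: 136.0943

Area of P8's cell: 136.0943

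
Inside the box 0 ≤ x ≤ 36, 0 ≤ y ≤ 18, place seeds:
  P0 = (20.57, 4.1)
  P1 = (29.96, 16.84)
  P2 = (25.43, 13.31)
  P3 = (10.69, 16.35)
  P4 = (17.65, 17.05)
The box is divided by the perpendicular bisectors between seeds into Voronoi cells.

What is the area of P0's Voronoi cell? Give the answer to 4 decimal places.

Area of P0's cell: 206.4963

1. box [0,36]×[0,18]: [(0, 0) (36, 0) (36, 18) (0, 18)]
2. ⊥bis P0·P1 via (25.265,10.47): [(0, 0) (36, 0) (36, 2.5578) (15.0486, 18) (0, 18)]  |A|=486.2318
3. ⊥bis P0·P2 via (23,8.705): [(0, 0) (36, 0) (36, 1.8451) (5.3854, 18) (0, 18)]  |A|=400.7116
4. ⊥bis P0·P3 via (15.63,10.225): [(2.9522, 0) (36, 0) (36, 1.8451) (17.4056, 11.6571)]  |A|=209.7742
5. ⊥bis P0·P4 via (19.11,10.575): [(14.8819, 9.6216) (2.9522, 0) (36, 0) (36, 1.8451) (19.3526, 10.6297)]  |A|=206.4963
6. canonical 5-gon: [(14.8819, 9.6216) (2.9522, 0) (36, 0) (36, 1.8451) (19.3526, 10.6297)]
7. shoelace: 206.4963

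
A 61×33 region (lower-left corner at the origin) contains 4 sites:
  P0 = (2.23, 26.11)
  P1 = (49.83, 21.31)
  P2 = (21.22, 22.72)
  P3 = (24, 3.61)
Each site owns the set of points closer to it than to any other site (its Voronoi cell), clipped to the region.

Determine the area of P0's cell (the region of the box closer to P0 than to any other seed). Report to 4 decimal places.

Area of P0's cell: 288.7281

1. box [0,61]×[0,33]: [(0, 0) (61, 0) (61, 33) (0, 33)]
2. ⊥bis P0·P1 via (26.03,23.71): [(0, 0) (23.6391, 0) (26.9668, 33) (0, 33)]  |A|=834.9971
3. ⊥bis P0·P2 via (11.725,24.415): [(0, 0) (7.3666, 0) (13.2576, 33) (0, 33)]  |A|=340.2978
4. ⊥bis P0·P3 via (13.115,14.86): [(0, 2.1705) (9.373, 11.2394) (13.2576, 33) (0, 33)]  |A|=288.7281
5. canonical 4-gon: [(0, 2.1705) (9.373, 11.2394) (13.2576, 33) (0, 33)]
6. shoelace: 288.7281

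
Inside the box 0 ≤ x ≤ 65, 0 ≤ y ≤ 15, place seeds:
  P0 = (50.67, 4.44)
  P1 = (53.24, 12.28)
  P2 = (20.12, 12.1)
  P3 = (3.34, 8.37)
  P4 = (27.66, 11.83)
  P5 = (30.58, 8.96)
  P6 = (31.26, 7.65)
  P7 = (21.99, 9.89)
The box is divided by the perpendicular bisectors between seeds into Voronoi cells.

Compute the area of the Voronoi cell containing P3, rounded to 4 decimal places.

Area of P3's cell: 183.8078

1. box [0,65]×[0,15]: [(0, 0) (65, 0) (65, 15) (0, 15)]
2. ⊥bis P3·P0 via (27.005,6.405): [(0, 0) (26.4732, 0) (27.7187, 15) (0, 15)]  |A|=406.4388
3. ⊥bis P3·P1 via (28.29,10.325): [(0, 0) (26.4732, 0) (27.7187, 15) (0, 15)]  |A|=406.4388
4. ⊥bis P3·P2 via (11.73,10.235): [(0, 0) (14.0051, 0) (10.6708, 15) (0, 15)]  |A|=185.0694
5. ⊥bis P3·P4 via (15.5,10.1): [(0, 0) (14.0051, 0) (10.6708, 15) (0, 15)]  |A|=185.0694
6. ⊥bis P3·P5 via (16.96,8.665): [(0, 0) (14.0051, 0) (10.6708, 15) (0, 15)]  |A|=185.0694
7. ⊥bis P3·P6 via (17.3,8.01): [(0, 0) (14.0051, 0) (10.6708, 15) (0, 15)]  |A|=185.0694
8. ⊥bis P3·P7 via (12.665,9.13): [(0, 0) (13.4091, 0) (13.0641, 4.2334) (10.6708, 15) (0, 15)]  |A|=183.8078
9. canonical 5-gon: [(0, 0) (13.4091, 0) (13.0641, 4.2334) (10.6708, 15) (0, 15)]
10. shoelace: 183.8078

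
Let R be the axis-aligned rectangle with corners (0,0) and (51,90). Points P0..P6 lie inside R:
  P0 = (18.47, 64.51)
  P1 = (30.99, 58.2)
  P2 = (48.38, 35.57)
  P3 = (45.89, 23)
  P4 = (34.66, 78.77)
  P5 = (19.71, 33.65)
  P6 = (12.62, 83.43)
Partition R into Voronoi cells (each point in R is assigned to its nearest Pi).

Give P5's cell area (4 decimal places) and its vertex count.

Area of P5's cell: 1406.0698 (6 vertices)

1. box [0,51]×[0,90]: [(0, 0) (51, 0) (51, 90) (0, 90)]
2. ⊥bis P5·P0 via (19.09,49.08): [(0, 48.3129) (0, 0) (51, 0) (51, 50.3622)]  |A|=2516.2157
3. ⊥bis P5·P1 via (25.35,45.925): [(18.5322, 49.0576) (0, 48.3129) (0, 0) (51, 0) (51, 34.1396)]  |A|=2252.8594
4. ⊥bis P5·P2 via (34.045,34.61): [(33.5392, 42.1623) (18.5322, 49.0576) (0, 48.3129) (0, 0) (36.3628, 0)]  |A|=1646.2387
5. ⊥bis P5·P3 via (32.8,28.325): [(34.2304, 31.8413) (33.5392, 42.1623) (18.5322, 49.0576) (0, 48.3129) (0, 0) (21.2774, 0)]  |A|=1406.0698
6. ⊥bis P5·P4 via (27.185,56.21): [(34.2304, 31.8413) (33.5392, 42.1623) (18.5322, 49.0576) (0, 48.3129) (0, 0) (21.2774, 0)]  |A|=1406.0698
7. ⊥bis P5·P6 via (16.165,58.54): [(34.2304, 31.8413) (33.5392, 42.1623) (18.5322, 49.0576) (0, 48.3129) (0, 0) (21.2774, 0)]  |A|=1406.0698
8. canonical 6-gon: [(34.2304, 31.8413) (33.5392, 42.1623) (18.5322, 49.0576) (0, 48.3129) (0, 0) (21.2774, 0)]
9. shoelace: 1406.0698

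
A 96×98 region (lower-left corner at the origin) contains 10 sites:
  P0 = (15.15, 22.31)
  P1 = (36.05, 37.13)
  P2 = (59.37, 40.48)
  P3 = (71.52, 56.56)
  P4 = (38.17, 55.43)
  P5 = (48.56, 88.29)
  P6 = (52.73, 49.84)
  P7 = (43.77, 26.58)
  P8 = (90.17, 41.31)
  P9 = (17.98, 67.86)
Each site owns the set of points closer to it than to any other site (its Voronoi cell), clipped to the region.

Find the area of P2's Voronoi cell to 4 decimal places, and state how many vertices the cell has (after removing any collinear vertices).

1. box [0,96]×[0,98]: [(0, 0) (96, 0) (96, 98) (0, 98)]
2. ⊥bis P2·P0 via (37.26,31.395): [(50.1602, 0) (96, 0) (96, 98) (9.892, 98)]  |A|=6465.4417
3. ⊥bis P2·P1 via (47.71,38.805): [(53.2845, 0) (96, 0) (96, 98) (39.2064, 98)]  |A|=4875.9457
4. ⊥bis P2·P3 via (65.445,48.52): [(43.9851, 64.7351) (53.2845, 0) (96, 0) (96, 25.4327)]  |A|=2044.0374
5. ⊥bis P2·P4 via (48.77,47.955): [(54.8264, 56.5434) (46.7974, 45.1577) (53.2845, 0) (96, 0) (96, 25.4327)]  |A|=1949.4339
6. ⊥bis P2·P5 via (53.965,64.385): [(54.8264, 56.5434) (46.7974, 45.1577) (53.2845, 0) (96, 0) (96, 25.4327)]  |A|=1949.4339
7. ⊥bis P2·P6 via (56.05,45.16): [(63.1891, 50.2245) (47.6528, 39.203) (53.2845, 0) (96, 0) (96, 25.4327)]  |A|=1825.4883
8. ⊥bis P2·P7 via (51.57,33.53): [(63.1891, 50.2245) (47.6528, 39.203) (47.8715, 37.6808) (81.4461, 0) (96, 0) (96, 25.4327)]  |A|=1294.9115
9. ⊥bis P2·P8 via (74.77,40.895): [(74.7541, 41.4861) (63.1891, 50.2245) (47.6528, 39.203) (47.8715, 37.6808) (75.6982, 6.4509)]  |A|=625.204
10. ⊥bis P2·P9 via (38.675,54.17): [(74.7541, 41.4861) (63.1891, 50.2245) (47.6528, 39.203) (47.8715, 37.6808) (75.6982, 6.4509)]  |A|=625.204
11. canonical 5-gon: [(74.7541, 41.4861) (63.1891, 50.2245) (47.6528, 39.203) (47.8715, 37.6808) (75.6982, 6.4509)]
12. shoelace: 625.204

Area of P2's cell: 625.2040 (5 vertices)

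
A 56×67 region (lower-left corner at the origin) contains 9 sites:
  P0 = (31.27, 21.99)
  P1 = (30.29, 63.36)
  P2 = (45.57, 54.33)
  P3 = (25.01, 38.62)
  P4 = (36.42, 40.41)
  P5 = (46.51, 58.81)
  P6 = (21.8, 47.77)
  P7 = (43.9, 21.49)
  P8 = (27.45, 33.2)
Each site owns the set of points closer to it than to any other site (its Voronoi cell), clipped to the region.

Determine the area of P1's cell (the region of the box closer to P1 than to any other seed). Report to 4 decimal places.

1. box [0,56]×[0,67]: [(0, 0) (56, 0) (56, 67) (0, 67)]
2. ⊥bis P1·P0 via (30.78,42.675): [(0, 41.9459) (56, 43.2724) (56, 67) (0, 67)]  |A|=1365.8879
3. ⊥bis P1·P2 via (37.93,58.845): [(0, 41.9459) (28.3399, 42.6172) (42.7493, 67) (0, 67)]  |A|=876.1901
4. ⊥bis P1·P3 via (27.65,50.99): [(0, 56.8911) (32.6565, 49.9215) (42.7493, 67) (0, 67)]  |A|=530.1085
5. ⊥bis P1·P4 via (33.355,51.885): [(0, 56.8911) (28.9586, 50.7107) (33.9034, 52.0315) (42.7493, 67) (0, 67)]  |A|=525.7153
6. ⊥bis P1·P5 via (38.4,61.085): [(0, 56.8911) (28.9586, 50.7107) (33.9034, 52.0315) (37.6285, 58.3349) (40.0593, 67) (0, 67)]  |A|=514.0603
7. ⊥bis P1·P6 via (26.045,55.565): [(32.9843, 51.786) (33.9034, 52.0315) (37.6285, 58.3349) (40.0593, 67) (5.0472, 67)]  |A|=280.9389
8. ⊥bis P1·P7 via (37.095,42.425): [(32.9843, 51.786) (33.9034, 52.0315) (37.6285, 58.3349) (40.0593, 67) (5.0472, 67)]  |A|=280.9389
9. ⊥bis P1·P8 via (28.87,48.28): [(32.9843, 51.786) (33.9034, 52.0315) (37.6285, 58.3349) (40.0593, 67) (5.0472, 67)]  |A|=280.9389
10. canonical 5-gon: [(32.9843, 51.786) (33.9034, 52.0315) (37.6285, 58.3349) (40.0593, 67) (5.0472, 67)]
11. shoelace: 280.9389

Area of P1's cell: 280.9389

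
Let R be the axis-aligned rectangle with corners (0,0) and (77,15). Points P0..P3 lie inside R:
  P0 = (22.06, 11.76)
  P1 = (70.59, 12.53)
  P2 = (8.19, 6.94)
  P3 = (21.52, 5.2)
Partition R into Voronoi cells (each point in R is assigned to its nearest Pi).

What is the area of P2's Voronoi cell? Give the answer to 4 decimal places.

1. box [0,77]×[0,15]: [(0, 0) (77, 0) (77, 15) (0, 15)]
2. ⊥bis P2·P0 via (15.125,9.35): [(0, 0) (18.3742, 0) (13.1616, 15) (0, 15)]  |A|=236.5185
3. ⊥bis P2·P1 via (39.39,9.735): [(0, 0) (18.3742, 0) (13.1616, 15) (0, 15)]  |A|=236.5185
4. ⊥bis P2·P3 via (14.855,6.07): [(0, 0) (14.0627, 0) (15.24, 9.0192) (13.1616, 15) (0, 15)]  |A|=217.075
5. canonical 5-gon: [(0, 0) (14.0627, 0) (15.24, 9.0192) (13.1616, 15) (0, 15)]
6. shoelace: 217.075

Area of P2's cell: 217.0750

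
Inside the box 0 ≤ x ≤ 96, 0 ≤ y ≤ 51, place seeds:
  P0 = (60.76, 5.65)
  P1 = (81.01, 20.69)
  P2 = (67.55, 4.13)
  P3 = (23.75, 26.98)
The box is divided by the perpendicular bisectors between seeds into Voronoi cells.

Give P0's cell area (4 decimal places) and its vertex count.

1. box [0,96]×[0,51]: [(0, 0) (96, 0) (96, 51) (0, 51)]
2. ⊥bis P0·P1 via (70.885,13.17): [(0, 0) (80.6666, 0) (42.7881, 51) (0, 51)]  |A|=3148.0929
3. ⊥bis P0·P2 via (64.155,4.89): [(0, 0) (63.0603, 0) (67.1379, 18.2151) (42.7881, 51) (0, 51)]  |A|=2987.7433
4. ⊥bis P0·P3 via (42.255,16.315): [(32.8522, 0) (63.0603, 0) (67.1379, 18.2151) (53.7437, 36.2492)]  |A|=706.2677
5. canonical 4-gon: [(32.8522, 0) (63.0603, 0) (67.1379, 18.2151) (53.7437, 36.2492)]
6. shoelace: 706.2677

Area of P0's cell: 706.2677 (4 vertices)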